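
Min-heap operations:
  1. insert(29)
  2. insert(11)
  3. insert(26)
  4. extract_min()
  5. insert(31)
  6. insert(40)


insert(29) -> [29]
insert(11) -> [11, 29]
insert(26) -> [11, 29, 26]
extract_min()->11, [26, 29]
insert(31) -> [26, 29, 31]
insert(40) -> [26, 29, 31, 40]

Final heap: [26, 29, 31, 40]


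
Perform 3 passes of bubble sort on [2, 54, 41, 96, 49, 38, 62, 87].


Initial: [2, 54, 41, 96, 49, 38, 62, 87]
Pass 1: [2, 41, 54, 49, 38, 62, 87, 96] (5 swaps)
Pass 2: [2, 41, 49, 38, 54, 62, 87, 96] (2 swaps)
Pass 3: [2, 41, 38, 49, 54, 62, 87, 96] (1 swaps)

After 3 passes: [2, 41, 38, 49, 54, 62, 87, 96]


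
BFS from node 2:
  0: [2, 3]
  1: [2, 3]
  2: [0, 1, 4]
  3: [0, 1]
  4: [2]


Visit 2, enqueue [0, 1, 4]
Visit 0, enqueue [3]
Visit 1, enqueue []
Visit 4, enqueue []
Visit 3, enqueue []

BFS order: [2, 0, 1, 4, 3]


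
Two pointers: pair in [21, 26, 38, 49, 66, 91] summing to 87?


lo=0(21)+hi=5(91)=112
lo=0(21)+hi=4(66)=87

Yes: 21+66=87


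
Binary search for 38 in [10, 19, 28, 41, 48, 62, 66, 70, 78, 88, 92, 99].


Step 1: lo=0, hi=11, mid=5, val=62
Step 2: lo=0, hi=4, mid=2, val=28
Step 3: lo=3, hi=4, mid=3, val=41

Not found


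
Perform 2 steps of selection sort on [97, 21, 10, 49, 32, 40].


Initial: [97, 21, 10, 49, 32, 40]
Step 1: min=10 at 2
  Swap: [10, 21, 97, 49, 32, 40]
Step 2: min=21 at 1
  Swap: [10, 21, 97, 49, 32, 40]

After 2 steps: [10, 21, 97, 49, 32, 40]


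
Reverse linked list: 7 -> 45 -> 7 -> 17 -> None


Step 1: curr=7, set curr.next=prev(None) | reversed so far: 7
Step 2: curr=45, set curr.next=prev(7) | reversed so far: 45 -> 7
Step 3: curr=7, set curr.next=prev(45) | reversed so far: 7 -> 45 -> 7
Step 4: curr=17, set curr.next=prev(7) | reversed so far: 17 -> 7 -> 45 -> 7

17 -> 7 -> 45 -> 7 -> None


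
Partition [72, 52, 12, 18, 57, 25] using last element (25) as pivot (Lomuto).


Pivot: 25
  12 <= 25: swap -> [12, 52, 72, 18, 57, 25]
  18 <= 25: swap -> [12, 18, 72, 52, 57, 25]
Place pivot at 2: [12, 18, 25, 52, 57, 72]

Partitioned: [12, 18, 25, 52, 57, 72]


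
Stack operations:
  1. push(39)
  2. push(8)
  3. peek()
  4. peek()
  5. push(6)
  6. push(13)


push(39) -> [39]
push(8) -> [39, 8]
peek()->8
peek()->8
push(6) -> [39, 8, 6]
push(13) -> [39, 8, 6, 13]

Final stack: [39, 8, 6, 13]


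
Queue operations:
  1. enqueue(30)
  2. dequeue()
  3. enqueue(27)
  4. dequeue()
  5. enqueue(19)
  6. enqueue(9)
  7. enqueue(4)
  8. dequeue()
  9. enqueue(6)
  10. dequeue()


enqueue(30) -> [30]
dequeue()->30, []
enqueue(27) -> [27]
dequeue()->27, []
enqueue(19) -> [19]
enqueue(9) -> [19, 9]
enqueue(4) -> [19, 9, 4]
dequeue()->19, [9, 4]
enqueue(6) -> [9, 4, 6]
dequeue()->9, [4, 6]

Final queue: [4, 6]


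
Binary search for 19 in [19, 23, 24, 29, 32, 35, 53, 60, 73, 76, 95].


Step 1: lo=0, hi=10, mid=5, val=35
Step 2: lo=0, hi=4, mid=2, val=24
Step 3: lo=0, hi=1, mid=0, val=19

Found at index 0


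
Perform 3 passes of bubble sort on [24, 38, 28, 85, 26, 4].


Initial: [24, 38, 28, 85, 26, 4]
Pass 1: [24, 28, 38, 26, 4, 85] (3 swaps)
Pass 2: [24, 28, 26, 4, 38, 85] (2 swaps)
Pass 3: [24, 26, 4, 28, 38, 85] (2 swaps)

After 3 passes: [24, 26, 4, 28, 38, 85]


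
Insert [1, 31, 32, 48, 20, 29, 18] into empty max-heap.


Insert 1: [1]
Insert 31: [31, 1]
Insert 32: [32, 1, 31]
Insert 48: [48, 32, 31, 1]
Insert 20: [48, 32, 31, 1, 20]
Insert 29: [48, 32, 31, 1, 20, 29]
Insert 18: [48, 32, 31, 1, 20, 29, 18]

Final heap: [48, 32, 31, 1, 20, 29, 18]


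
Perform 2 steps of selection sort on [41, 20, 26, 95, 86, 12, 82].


Initial: [41, 20, 26, 95, 86, 12, 82]
Step 1: min=12 at 5
  Swap: [12, 20, 26, 95, 86, 41, 82]
Step 2: min=20 at 1
  Swap: [12, 20, 26, 95, 86, 41, 82]

After 2 steps: [12, 20, 26, 95, 86, 41, 82]


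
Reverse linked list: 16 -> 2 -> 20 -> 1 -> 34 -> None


Step 1: curr=16, set curr.next=prev(None) | reversed so far: 16
Step 2: curr=2, set curr.next=prev(16) | reversed so far: 2 -> 16
Step 3: curr=20, set curr.next=prev(2) | reversed so far: 20 -> 2 -> 16
Step 4: curr=1, set curr.next=prev(20) | reversed so far: 1 -> 20 -> 2 -> 16
Step 5: curr=34, set curr.next=prev(1) | reversed so far: 34 -> 1 -> 20 -> 2 -> 16

34 -> 1 -> 20 -> 2 -> 16 -> None


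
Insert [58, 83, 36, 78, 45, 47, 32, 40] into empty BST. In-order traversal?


Insert 58: root
Insert 83: R from 58
Insert 36: L from 58
Insert 78: R from 58 -> L from 83
Insert 45: L from 58 -> R from 36
Insert 47: L from 58 -> R from 36 -> R from 45
Insert 32: L from 58 -> L from 36
Insert 40: L from 58 -> R from 36 -> L from 45

In-order: [32, 36, 40, 45, 47, 58, 78, 83]


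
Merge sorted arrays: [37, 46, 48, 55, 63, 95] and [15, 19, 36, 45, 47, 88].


Take 15 from B
Take 19 from B
Take 36 from B
Take 37 from A
Take 45 from B
Take 46 from A
Take 47 from B
Take 48 from A
Take 55 from A
Take 63 from A
Take 88 from B

Merged: [15, 19, 36, 37, 45, 46, 47, 48, 55, 63, 88, 95]


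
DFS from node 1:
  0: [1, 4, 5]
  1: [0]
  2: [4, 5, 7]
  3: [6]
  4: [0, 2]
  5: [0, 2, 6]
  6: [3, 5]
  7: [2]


Visit 1, push [0]
Visit 0, push [5, 4]
Visit 4, push [2]
Visit 2, push [7, 5]
Visit 5, push [6]
Visit 6, push [3]
Visit 3, push []
Visit 7, push []

DFS order: [1, 0, 4, 2, 5, 6, 3, 7]


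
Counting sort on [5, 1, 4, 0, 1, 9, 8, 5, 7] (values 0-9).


Input: [5, 1, 4, 0, 1, 9, 8, 5, 7]
Counts: [1, 2, 0, 0, 1, 2, 0, 1, 1, 1]

Sorted: [0, 1, 1, 4, 5, 5, 7, 8, 9]


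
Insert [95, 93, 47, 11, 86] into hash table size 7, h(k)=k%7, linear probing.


Insert 95: h=4 -> slot 4
Insert 93: h=2 -> slot 2
Insert 47: h=5 -> slot 5
Insert 11: h=4, 2 probes -> slot 6
Insert 86: h=2, 1 probes -> slot 3

Table: [None, None, 93, 86, 95, 47, 11]


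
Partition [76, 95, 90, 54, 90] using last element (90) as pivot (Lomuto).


Pivot: 90
  76 <= 90: advance i (no swap)
  90 <= 90: swap -> [76, 90, 95, 54, 90]
  54 <= 90: swap -> [76, 90, 54, 95, 90]
Place pivot at 3: [76, 90, 54, 90, 95]

Partitioned: [76, 90, 54, 90, 95]


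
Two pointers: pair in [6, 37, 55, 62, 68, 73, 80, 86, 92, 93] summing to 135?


lo=0(6)+hi=9(93)=99
lo=1(37)+hi=9(93)=130
lo=2(55)+hi=9(93)=148
lo=2(55)+hi=8(92)=147
lo=2(55)+hi=7(86)=141
lo=2(55)+hi=6(80)=135

Yes: 55+80=135


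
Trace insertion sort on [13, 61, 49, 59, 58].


Initial: [13, 61, 49, 59, 58]
Insert 61: [13, 61, 49, 59, 58]
Insert 49: [13, 49, 61, 59, 58]
Insert 59: [13, 49, 59, 61, 58]
Insert 58: [13, 49, 58, 59, 61]

Sorted: [13, 49, 58, 59, 61]


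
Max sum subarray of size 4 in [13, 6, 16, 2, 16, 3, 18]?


[0:4]: 37
[1:5]: 40
[2:6]: 37
[3:7]: 39

Max: 40 at [1:5]


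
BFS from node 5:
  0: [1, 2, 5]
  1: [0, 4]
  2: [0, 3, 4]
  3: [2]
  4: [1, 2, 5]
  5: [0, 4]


Visit 5, enqueue [0, 4]
Visit 0, enqueue [1, 2]
Visit 4, enqueue []
Visit 1, enqueue []
Visit 2, enqueue [3]
Visit 3, enqueue []

BFS order: [5, 0, 4, 1, 2, 3]


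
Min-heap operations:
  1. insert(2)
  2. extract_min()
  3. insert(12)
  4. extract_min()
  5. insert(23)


insert(2) -> [2]
extract_min()->2, []
insert(12) -> [12]
extract_min()->12, []
insert(23) -> [23]

Final heap: [23]


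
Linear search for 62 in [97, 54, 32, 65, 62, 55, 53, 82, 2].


i=0: 97!=62
i=1: 54!=62
i=2: 32!=62
i=3: 65!=62
i=4: 62==62 found!

Found at 4, 5 comps


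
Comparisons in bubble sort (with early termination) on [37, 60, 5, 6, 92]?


Algorithm: bubble sort (with early termination)
Input: [37, 60, 5, 6, 92]
Sorted: [5, 6, 37, 60, 92]

9


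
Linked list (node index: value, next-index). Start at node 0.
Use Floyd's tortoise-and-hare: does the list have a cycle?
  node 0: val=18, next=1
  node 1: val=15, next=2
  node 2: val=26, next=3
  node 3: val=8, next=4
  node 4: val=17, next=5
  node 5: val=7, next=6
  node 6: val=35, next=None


Floyd's tortoise (slow, +1) and hare (fast, +2):
  init: slow=0, fast=0
  step 1: slow=1, fast=2
  step 2: slow=2, fast=4
  step 3: slow=3, fast=6
  step 4: fast -> None, no cycle

Cycle: no


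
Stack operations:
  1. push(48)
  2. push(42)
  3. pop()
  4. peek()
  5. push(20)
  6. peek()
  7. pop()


push(48) -> [48]
push(42) -> [48, 42]
pop()->42, [48]
peek()->48
push(20) -> [48, 20]
peek()->20
pop()->20, [48]

Final stack: [48]


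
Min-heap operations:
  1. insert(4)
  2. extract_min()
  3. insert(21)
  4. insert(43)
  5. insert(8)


insert(4) -> [4]
extract_min()->4, []
insert(21) -> [21]
insert(43) -> [21, 43]
insert(8) -> [8, 43, 21]

Final heap: [8, 43, 21]


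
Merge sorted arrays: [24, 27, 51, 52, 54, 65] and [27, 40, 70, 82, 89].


Take 24 from A
Take 27 from A
Take 27 from B
Take 40 from B
Take 51 from A
Take 52 from A
Take 54 from A
Take 65 from A

Merged: [24, 27, 27, 40, 51, 52, 54, 65, 70, 82, 89]


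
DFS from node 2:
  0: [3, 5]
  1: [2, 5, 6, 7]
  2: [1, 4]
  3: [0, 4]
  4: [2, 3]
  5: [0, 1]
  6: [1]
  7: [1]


Visit 2, push [4, 1]
Visit 1, push [7, 6, 5]
Visit 5, push [0]
Visit 0, push [3]
Visit 3, push [4]
Visit 4, push []
Visit 6, push []
Visit 7, push []

DFS order: [2, 1, 5, 0, 3, 4, 6, 7]


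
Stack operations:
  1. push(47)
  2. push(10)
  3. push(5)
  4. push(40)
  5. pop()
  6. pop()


push(47) -> [47]
push(10) -> [47, 10]
push(5) -> [47, 10, 5]
push(40) -> [47, 10, 5, 40]
pop()->40, [47, 10, 5]
pop()->5, [47, 10]

Final stack: [47, 10]


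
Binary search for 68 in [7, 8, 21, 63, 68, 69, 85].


Step 1: lo=0, hi=6, mid=3, val=63
Step 2: lo=4, hi=6, mid=5, val=69
Step 3: lo=4, hi=4, mid=4, val=68

Found at index 4


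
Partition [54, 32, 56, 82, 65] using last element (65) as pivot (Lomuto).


Pivot: 65
  54 <= 65: advance i (no swap)
  32 <= 65: advance i (no swap)
  56 <= 65: advance i (no swap)
Place pivot at 3: [54, 32, 56, 65, 82]

Partitioned: [54, 32, 56, 65, 82]


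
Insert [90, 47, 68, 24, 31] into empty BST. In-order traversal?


Insert 90: root
Insert 47: L from 90
Insert 68: L from 90 -> R from 47
Insert 24: L from 90 -> L from 47
Insert 31: L from 90 -> L from 47 -> R from 24

In-order: [24, 31, 47, 68, 90]


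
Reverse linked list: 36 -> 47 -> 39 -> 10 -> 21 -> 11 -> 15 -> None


Step 1: curr=36, set curr.next=prev(None) | reversed so far: 36
Step 2: curr=47, set curr.next=prev(36) | reversed so far: 47 -> 36
Step 3: curr=39, set curr.next=prev(47) | reversed so far: 39 -> 47 -> 36
Step 4: curr=10, set curr.next=prev(39) | reversed so far: 10 -> 39 -> 47 -> 36
Step 5: curr=21, set curr.next=prev(10) | reversed so far: 21 -> 10 -> 39 -> 47 -> 36
Step 6: curr=11, set curr.next=prev(21) | reversed so far: 11 -> 21 -> 10 -> 39 -> 47 -> 36
Step 7: curr=15, set curr.next=prev(11) | reversed so far: 15 -> 11 -> 21 -> 10 -> 39 -> 47 -> 36

15 -> 11 -> 21 -> 10 -> 39 -> 47 -> 36 -> None


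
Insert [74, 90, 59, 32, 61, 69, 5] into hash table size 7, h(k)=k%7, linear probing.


Insert 74: h=4 -> slot 4
Insert 90: h=6 -> slot 6
Insert 59: h=3 -> slot 3
Insert 32: h=4, 1 probes -> slot 5
Insert 61: h=5, 2 probes -> slot 0
Insert 69: h=6, 2 probes -> slot 1
Insert 5: h=5, 4 probes -> slot 2

Table: [61, 69, 5, 59, 74, 32, 90]


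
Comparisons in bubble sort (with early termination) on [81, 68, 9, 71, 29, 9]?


Algorithm: bubble sort (with early termination)
Input: [81, 68, 9, 71, 29, 9]
Sorted: [9, 9, 29, 68, 71, 81]

15


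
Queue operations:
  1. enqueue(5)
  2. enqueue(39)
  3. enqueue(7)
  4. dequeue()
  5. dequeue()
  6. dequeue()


enqueue(5) -> [5]
enqueue(39) -> [5, 39]
enqueue(7) -> [5, 39, 7]
dequeue()->5, [39, 7]
dequeue()->39, [7]
dequeue()->7, []

Final queue: []


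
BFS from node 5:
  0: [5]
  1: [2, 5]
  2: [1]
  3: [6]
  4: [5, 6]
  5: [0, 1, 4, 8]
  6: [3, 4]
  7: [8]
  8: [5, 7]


Visit 5, enqueue [0, 1, 4, 8]
Visit 0, enqueue []
Visit 1, enqueue [2]
Visit 4, enqueue [6]
Visit 8, enqueue [7]
Visit 2, enqueue []
Visit 6, enqueue [3]
Visit 7, enqueue []
Visit 3, enqueue []

BFS order: [5, 0, 1, 4, 8, 2, 6, 7, 3]


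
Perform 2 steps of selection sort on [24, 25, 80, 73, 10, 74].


Initial: [24, 25, 80, 73, 10, 74]
Step 1: min=10 at 4
  Swap: [10, 25, 80, 73, 24, 74]
Step 2: min=24 at 4
  Swap: [10, 24, 80, 73, 25, 74]

After 2 steps: [10, 24, 80, 73, 25, 74]


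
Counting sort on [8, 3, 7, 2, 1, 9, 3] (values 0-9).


Input: [8, 3, 7, 2, 1, 9, 3]
Counts: [0, 1, 1, 2, 0, 0, 0, 1, 1, 1]

Sorted: [1, 2, 3, 3, 7, 8, 9]


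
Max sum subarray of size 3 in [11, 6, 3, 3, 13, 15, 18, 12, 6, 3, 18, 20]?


[0:3]: 20
[1:4]: 12
[2:5]: 19
[3:6]: 31
[4:7]: 46
[5:8]: 45
[6:9]: 36
[7:10]: 21
[8:11]: 27
[9:12]: 41

Max: 46 at [4:7]


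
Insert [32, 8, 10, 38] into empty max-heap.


Insert 32: [32]
Insert 8: [32, 8]
Insert 10: [32, 8, 10]
Insert 38: [38, 32, 10, 8]

Final heap: [38, 32, 10, 8]


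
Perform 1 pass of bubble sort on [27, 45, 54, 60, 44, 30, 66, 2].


Initial: [27, 45, 54, 60, 44, 30, 66, 2]
Pass 1: [27, 45, 54, 44, 30, 60, 2, 66] (3 swaps)

After 1 pass: [27, 45, 54, 44, 30, 60, 2, 66]


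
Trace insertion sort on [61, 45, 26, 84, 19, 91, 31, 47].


Initial: [61, 45, 26, 84, 19, 91, 31, 47]
Insert 45: [45, 61, 26, 84, 19, 91, 31, 47]
Insert 26: [26, 45, 61, 84, 19, 91, 31, 47]
Insert 84: [26, 45, 61, 84, 19, 91, 31, 47]
Insert 19: [19, 26, 45, 61, 84, 91, 31, 47]
Insert 91: [19, 26, 45, 61, 84, 91, 31, 47]
Insert 31: [19, 26, 31, 45, 61, 84, 91, 47]
Insert 47: [19, 26, 31, 45, 47, 61, 84, 91]

Sorted: [19, 26, 31, 45, 47, 61, 84, 91]


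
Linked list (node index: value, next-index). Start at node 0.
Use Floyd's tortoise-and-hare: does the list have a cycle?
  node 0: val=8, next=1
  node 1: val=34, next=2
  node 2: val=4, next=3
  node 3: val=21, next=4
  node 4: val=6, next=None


Floyd's tortoise (slow, +1) and hare (fast, +2):
  init: slow=0, fast=0
  step 1: slow=1, fast=2
  step 2: slow=2, fast=4
  step 3: fast -> None, no cycle

Cycle: no


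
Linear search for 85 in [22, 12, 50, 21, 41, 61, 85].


i=0: 22!=85
i=1: 12!=85
i=2: 50!=85
i=3: 21!=85
i=4: 41!=85
i=5: 61!=85
i=6: 85==85 found!

Found at 6, 7 comps


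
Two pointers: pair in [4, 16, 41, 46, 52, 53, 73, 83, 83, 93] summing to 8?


lo=0(4)+hi=9(93)=97
lo=0(4)+hi=8(83)=87
lo=0(4)+hi=7(83)=87
lo=0(4)+hi=6(73)=77
lo=0(4)+hi=5(53)=57
lo=0(4)+hi=4(52)=56
lo=0(4)+hi=3(46)=50
lo=0(4)+hi=2(41)=45
lo=0(4)+hi=1(16)=20

No pair found


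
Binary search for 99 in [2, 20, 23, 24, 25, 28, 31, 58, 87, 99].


Step 1: lo=0, hi=9, mid=4, val=25
Step 2: lo=5, hi=9, mid=7, val=58
Step 3: lo=8, hi=9, mid=8, val=87
Step 4: lo=9, hi=9, mid=9, val=99

Found at index 9


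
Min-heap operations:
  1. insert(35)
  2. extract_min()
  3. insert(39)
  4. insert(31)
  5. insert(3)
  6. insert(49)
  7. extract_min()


insert(35) -> [35]
extract_min()->35, []
insert(39) -> [39]
insert(31) -> [31, 39]
insert(3) -> [3, 39, 31]
insert(49) -> [3, 39, 31, 49]
extract_min()->3, [31, 39, 49]

Final heap: [31, 39, 49]


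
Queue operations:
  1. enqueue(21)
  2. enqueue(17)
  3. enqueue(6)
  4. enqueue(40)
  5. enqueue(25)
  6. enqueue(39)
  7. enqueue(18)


enqueue(21) -> [21]
enqueue(17) -> [21, 17]
enqueue(6) -> [21, 17, 6]
enqueue(40) -> [21, 17, 6, 40]
enqueue(25) -> [21, 17, 6, 40, 25]
enqueue(39) -> [21, 17, 6, 40, 25, 39]
enqueue(18) -> [21, 17, 6, 40, 25, 39, 18]

Final queue: [21, 17, 6, 40, 25, 39, 18]


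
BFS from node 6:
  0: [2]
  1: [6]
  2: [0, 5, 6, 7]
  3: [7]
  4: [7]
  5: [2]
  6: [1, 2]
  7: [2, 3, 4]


Visit 6, enqueue [1, 2]
Visit 1, enqueue []
Visit 2, enqueue [0, 5, 7]
Visit 0, enqueue []
Visit 5, enqueue []
Visit 7, enqueue [3, 4]
Visit 3, enqueue []
Visit 4, enqueue []

BFS order: [6, 1, 2, 0, 5, 7, 3, 4]


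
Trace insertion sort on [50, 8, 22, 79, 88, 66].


Initial: [50, 8, 22, 79, 88, 66]
Insert 8: [8, 50, 22, 79, 88, 66]
Insert 22: [8, 22, 50, 79, 88, 66]
Insert 79: [8, 22, 50, 79, 88, 66]
Insert 88: [8, 22, 50, 79, 88, 66]
Insert 66: [8, 22, 50, 66, 79, 88]

Sorted: [8, 22, 50, 66, 79, 88]


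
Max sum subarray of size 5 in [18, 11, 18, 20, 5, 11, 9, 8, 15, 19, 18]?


[0:5]: 72
[1:6]: 65
[2:7]: 63
[3:8]: 53
[4:9]: 48
[5:10]: 62
[6:11]: 69

Max: 72 at [0:5]


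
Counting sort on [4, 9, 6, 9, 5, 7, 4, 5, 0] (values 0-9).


Input: [4, 9, 6, 9, 5, 7, 4, 5, 0]
Counts: [1, 0, 0, 0, 2, 2, 1, 1, 0, 2]

Sorted: [0, 4, 4, 5, 5, 6, 7, 9, 9]


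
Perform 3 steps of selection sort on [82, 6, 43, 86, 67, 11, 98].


Initial: [82, 6, 43, 86, 67, 11, 98]
Step 1: min=6 at 1
  Swap: [6, 82, 43, 86, 67, 11, 98]
Step 2: min=11 at 5
  Swap: [6, 11, 43, 86, 67, 82, 98]
Step 3: min=43 at 2
  Swap: [6, 11, 43, 86, 67, 82, 98]

After 3 steps: [6, 11, 43, 86, 67, 82, 98]


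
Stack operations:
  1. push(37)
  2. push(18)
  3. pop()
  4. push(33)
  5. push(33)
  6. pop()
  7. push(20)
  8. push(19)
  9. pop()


push(37) -> [37]
push(18) -> [37, 18]
pop()->18, [37]
push(33) -> [37, 33]
push(33) -> [37, 33, 33]
pop()->33, [37, 33]
push(20) -> [37, 33, 20]
push(19) -> [37, 33, 20, 19]
pop()->19, [37, 33, 20]

Final stack: [37, 33, 20]


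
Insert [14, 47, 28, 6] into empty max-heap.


Insert 14: [14]
Insert 47: [47, 14]
Insert 28: [47, 14, 28]
Insert 6: [47, 14, 28, 6]

Final heap: [47, 14, 28, 6]


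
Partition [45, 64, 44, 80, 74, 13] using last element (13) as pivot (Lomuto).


Pivot: 13
Place pivot at 0: [13, 64, 44, 80, 74, 45]

Partitioned: [13, 64, 44, 80, 74, 45]


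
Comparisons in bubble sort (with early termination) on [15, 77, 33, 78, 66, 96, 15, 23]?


Algorithm: bubble sort (with early termination)
Input: [15, 77, 33, 78, 66, 96, 15, 23]
Sorted: [15, 15, 23, 33, 66, 77, 78, 96]

27


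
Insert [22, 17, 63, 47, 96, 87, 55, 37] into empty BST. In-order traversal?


Insert 22: root
Insert 17: L from 22
Insert 63: R from 22
Insert 47: R from 22 -> L from 63
Insert 96: R from 22 -> R from 63
Insert 87: R from 22 -> R from 63 -> L from 96
Insert 55: R from 22 -> L from 63 -> R from 47
Insert 37: R from 22 -> L from 63 -> L from 47

In-order: [17, 22, 37, 47, 55, 63, 87, 96]


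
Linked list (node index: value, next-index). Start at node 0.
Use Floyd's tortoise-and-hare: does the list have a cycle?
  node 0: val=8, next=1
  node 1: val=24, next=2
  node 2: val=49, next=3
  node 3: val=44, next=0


Floyd's tortoise (slow, +1) and hare (fast, +2):
  init: slow=0, fast=0
  step 1: slow=1, fast=2
  step 2: slow=2, fast=0
  step 3: slow=3, fast=2
  step 4: slow=0, fast=0
  slow == fast at node 0: cycle detected

Cycle: yes


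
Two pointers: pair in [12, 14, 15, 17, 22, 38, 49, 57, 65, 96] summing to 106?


lo=0(12)+hi=9(96)=108
lo=0(12)+hi=8(65)=77
lo=1(14)+hi=8(65)=79
lo=2(15)+hi=8(65)=80
lo=3(17)+hi=8(65)=82
lo=4(22)+hi=8(65)=87
lo=5(38)+hi=8(65)=103
lo=6(49)+hi=8(65)=114
lo=6(49)+hi=7(57)=106

Yes: 49+57=106


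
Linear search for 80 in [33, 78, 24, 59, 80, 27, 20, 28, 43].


i=0: 33!=80
i=1: 78!=80
i=2: 24!=80
i=3: 59!=80
i=4: 80==80 found!

Found at 4, 5 comps


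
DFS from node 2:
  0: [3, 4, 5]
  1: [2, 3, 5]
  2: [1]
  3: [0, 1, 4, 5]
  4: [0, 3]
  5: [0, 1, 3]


Visit 2, push [1]
Visit 1, push [5, 3]
Visit 3, push [5, 4, 0]
Visit 0, push [5, 4]
Visit 4, push []
Visit 5, push []

DFS order: [2, 1, 3, 0, 4, 5]


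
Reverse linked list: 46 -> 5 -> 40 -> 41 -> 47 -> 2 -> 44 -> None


Step 1: curr=46, set curr.next=prev(None) | reversed so far: 46
Step 2: curr=5, set curr.next=prev(46) | reversed so far: 5 -> 46
Step 3: curr=40, set curr.next=prev(5) | reversed so far: 40 -> 5 -> 46
Step 4: curr=41, set curr.next=prev(40) | reversed so far: 41 -> 40 -> 5 -> 46
Step 5: curr=47, set curr.next=prev(41) | reversed so far: 47 -> 41 -> 40 -> 5 -> 46
Step 6: curr=2, set curr.next=prev(47) | reversed so far: 2 -> 47 -> 41 -> 40 -> 5 -> 46
Step 7: curr=44, set curr.next=prev(2) | reversed so far: 44 -> 2 -> 47 -> 41 -> 40 -> 5 -> 46

44 -> 2 -> 47 -> 41 -> 40 -> 5 -> 46 -> None


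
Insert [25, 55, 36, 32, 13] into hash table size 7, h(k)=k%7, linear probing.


Insert 25: h=4 -> slot 4
Insert 55: h=6 -> slot 6
Insert 36: h=1 -> slot 1
Insert 32: h=4, 1 probes -> slot 5
Insert 13: h=6, 1 probes -> slot 0

Table: [13, 36, None, None, 25, 32, 55]


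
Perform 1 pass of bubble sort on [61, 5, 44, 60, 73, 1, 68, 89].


Initial: [61, 5, 44, 60, 73, 1, 68, 89]
Pass 1: [5, 44, 60, 61, 1, 68, 73, 89] (5 swaps)

After 1 pass: [5, 44, 60, 61, 1, 68, 73, 89]


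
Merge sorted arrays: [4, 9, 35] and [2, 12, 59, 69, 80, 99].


Take 2 from B
Take 4 from A
Take 9 from A
Take 12 from B
Take 35 from A

Merged: [2, 4, 9, 12, 35, 59, 69, 80, 99]


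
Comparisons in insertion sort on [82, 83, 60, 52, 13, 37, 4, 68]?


Algorithm: insertion sort
Input: [82, 83, 60, 52, 13, 37, 4, 68]
Sorted: [4, 13, 37, 52, 60, 68, 82, 83]

24


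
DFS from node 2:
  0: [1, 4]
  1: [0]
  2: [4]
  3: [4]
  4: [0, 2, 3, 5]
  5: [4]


Visit 2, push [4]
Visit 4, push [5, 3, 0]
Visit 0, push [1]
Visit 1, push []
Visit 3, push []
Visit 5, push []

DFS order: [2, 4, 0, 1, 3, 5]


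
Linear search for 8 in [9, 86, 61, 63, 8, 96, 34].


i=0: 9!=8
i=1: 86!=8
i=2: 61!=8
i=3: 63!=8
i=4: 8==8 found!

Found at 4, 5 comps


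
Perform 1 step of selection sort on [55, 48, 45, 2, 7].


Initial: [55, 48, 45, 2, 7]
Step 1: min=2 at 3
  Swap: [2, 48, 45, 55, 7]

After 1 step: [2, 48, 45, 55, 7]


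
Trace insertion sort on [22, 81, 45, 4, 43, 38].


Initial: [22, 81, 45, 4, 43, 38]
Insert 81: [22, 81, 45, 4, 43, 38]
Insert 45: [22, 45, 81, 4, 43, 38]
Insert 4: [4, 22, 45, 81, 43, 38]
Insert 43: [4, 22, 43, 45, 81, 38]
Insert 38: [4, 22, 38, 43, 45, 81]

Sorted: [4, 22, 38, 43, 45, 81]


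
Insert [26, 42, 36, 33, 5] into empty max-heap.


Insert 26: [26]
Insert 42: [42, 26]
Insert 36: [42, 26, 36]
Insert 33: [42, 33, 36, 26]
Insert 5: [42, 33, 36, 26, 5]

Final heap: [42, 33, 36, 26, 5]


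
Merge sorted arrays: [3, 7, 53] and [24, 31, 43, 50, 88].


Take 3 from A
Take 7 from A
Take 24 from B
Take 31 from B
Take 43 from B
Take 50 from B
Take 53 from A

Merged: [3, 7, 24, 31, 43, 50, 53, 88]


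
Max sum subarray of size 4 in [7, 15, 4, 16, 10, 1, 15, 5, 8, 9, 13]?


[0:4]: 42
[1:5]: 45
[2:6]: 31
[3:7]: 42
[4:8]: 31
[5:9]: 29
[6:10]: 37
[7:11]: 35

Max: 45 at [1:5]


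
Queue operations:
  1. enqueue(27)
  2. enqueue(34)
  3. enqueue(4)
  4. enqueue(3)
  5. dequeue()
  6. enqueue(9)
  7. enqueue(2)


enqueue(27) -> [27]
enqueue(34) -> [27, 34]
enqueue(4) -> [27, 34, 4]
enqueue(3) -> [27, 34, 4, 3]
dequeue()->27, [34, 4, 3]
enqueue(9) -> [34, 4, 3, 9]
enqueue(2) -> [34, 4, 3, 9, 2]

Final queue: [34, 4, 3, 9, 2]


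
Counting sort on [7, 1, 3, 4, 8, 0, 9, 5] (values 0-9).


Input: [7, 1, 3, 4, 8, 0, 9, 5]
Counts: [1, 1, 0, 1, 1, 1, 0, 1, 1, 1]

Sorted: [0, 1, 3, 4, 5, 7, 8, 9]


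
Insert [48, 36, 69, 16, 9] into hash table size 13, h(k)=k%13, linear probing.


Insert 48: h=9 -> slot 9
Insert 36: h=10 -> slot 10
Insert 69: h=4 -> slot 4
Insert 16: h=3 -> slot 3
Insert 9: h=9, 2 probes -> slot 11

Table: [None, None, None, 16, 69, None, None, None, None, 48, 36, 9, None]


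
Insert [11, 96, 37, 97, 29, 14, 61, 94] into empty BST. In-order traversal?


Insert 11: root
Insert 96: R from 11
Insert 37: R from 11 -> L from 96
Insert 97: R from 11 -> R from 96
Insert 29: R from 11 -> L from 96 -> L from 37
Insert 14: R from 11 -> L from 96 -> L from 37 -> L from 29
Insert 61: R from 11 -> L from 96 -> R from 37
Insert 94: R from 11 -> L from 96 -> R from 37 -> R from 61

In-order: [11, 14, 29, 37, 61, 94, 96, 97]


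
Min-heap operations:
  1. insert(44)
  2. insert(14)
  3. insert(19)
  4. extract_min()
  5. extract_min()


insert(44) -> [44]
insert(14) -> [14, 44]
insert(19) -> [14, 44, 19]
extract_min()->14, [19, 44]
extract_min()->19, [44]

Final heap: [44]


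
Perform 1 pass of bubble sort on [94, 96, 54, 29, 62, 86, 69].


Initial: [94, 96, 54, 29, 62, 86, 69]
Pass 1: [94, 54, 29, 62, 86, 69, 96] (5 swaps)

After 1 pass: [94, 54, 29, 62, 86, 69, 96]


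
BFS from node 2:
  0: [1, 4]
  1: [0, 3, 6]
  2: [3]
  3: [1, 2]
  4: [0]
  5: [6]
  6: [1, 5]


Visit 2, enqueue [3]
Visit 3, enqueue [1]
Visit 1, enqueue [0, 6]
Visit 0, enqueue [4]
Visit 6, enqueue [5]
Visit 4, enqueue []
Visit 5, enqueue []

BFS order: [2, 3, 1, 0, 6, 4, 5]


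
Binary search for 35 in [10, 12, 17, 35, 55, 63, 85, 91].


Step 1: lo=0, hi=7, mid=3, val=35

Found at index 3


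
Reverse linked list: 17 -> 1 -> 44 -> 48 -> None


Step 1: curr=17, set curr.next=prev(None) | reversed so far: 17
Step 2: curr=1, set curr.next=prev(17) | reversed so far: 1 -> 17
Step 3: curr=44, set curr.next=prev(1) | reversed so far: 44 -> 1 -> 17
Step 4: curr=48, set curr.next=prev(44) | reversed so far: 48 -> 44 -> 1 -> 17

48 -> 44 -> 1 -> 17 -> None


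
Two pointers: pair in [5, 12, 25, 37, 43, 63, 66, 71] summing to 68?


lo=0(5)+hi=7(71)=76
lo=0(5)+hi=6(66)=71
lo=0(5)+hi=5(63)=68

Yes: 5+63=68


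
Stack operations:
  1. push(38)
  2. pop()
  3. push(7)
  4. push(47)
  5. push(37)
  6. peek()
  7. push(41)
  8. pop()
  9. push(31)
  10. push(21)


push(38) -> [38]
pop()->38, []
push(7) -> [7]
push(47) -> [7, 47]
push(37) -> [7, 47, 37]
peek()->37
push(41) -> [7, 47, 37, 41]
pop()->41, [7, 47, 37]
push(31) -> [7, 47, 37, 31]
push(21) -> [7, 47, 37, 31, 21]

Final stack: [7, 47, 37, 31, 21]


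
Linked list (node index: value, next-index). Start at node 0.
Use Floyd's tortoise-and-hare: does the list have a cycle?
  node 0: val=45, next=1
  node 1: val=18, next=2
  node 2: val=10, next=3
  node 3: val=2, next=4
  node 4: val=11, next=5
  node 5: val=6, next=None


Floyd's tortoise (slow, +1) and hare (fast, +2):
  init: slow=0, fast=0
  step 1: slow=1, fast=2
  step 2: slow=2, fast=4
  step 3: fast 4->5->None, no cycle

Cycle: no


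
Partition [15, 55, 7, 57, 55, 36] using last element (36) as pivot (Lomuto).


Pivot: 36
  15 <= 36: advance i (no swap)
  7 <= 36: swap -> [15, 7, 55, 57, 55, 36]
Place pivot at 2: [15, 7, 36, 57, 55, 55]

Partitioned: [15, 7, 36, 57, 55, 55]


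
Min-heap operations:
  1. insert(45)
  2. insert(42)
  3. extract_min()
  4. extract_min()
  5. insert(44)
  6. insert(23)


insert(45) -> [45]
insert(42) -> [42, 45]
extract_min()->42, [45]
extract_min()->45, []
insert(44) -> [44]
insert(23) -> [23, 44]

Final heap: [23, 44]


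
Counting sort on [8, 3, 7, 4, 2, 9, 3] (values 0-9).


Input: [8, 3, 7, 4, 2, 9, 3]
Counts: [0, 0, 1, 2, 1, 0, 0, 1, 1, 1]

Sorted: [2, 3, 3, 4, 7, 8, 9]


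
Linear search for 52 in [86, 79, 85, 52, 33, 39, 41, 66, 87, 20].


i=0: 86!=52
i=1: 79!=52
i=2: 85!=52
i=3: 52==52 found!

Found at 3, 4 comps


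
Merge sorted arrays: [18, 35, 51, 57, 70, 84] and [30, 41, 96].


Take 18 from A
Take 30 from B
Take 35 from A
Take 41 from B
Take 51 from A
Take 57 from A
Take 70 from A
Take 84 from A

Merged: [18, 30, 35, 41, 51, 57, 70, 84, 96]


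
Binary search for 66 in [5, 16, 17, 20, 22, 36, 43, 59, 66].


Step 1: lo=0, hi=8, mid=4, val=22
Step 2: lo=5, hi=8, mid=6, val=43
Step 3: lo=7, hi=8, mid=7, val=59
Step 4: lo=8, hi=8, mid=8, val=66

Found at index 8


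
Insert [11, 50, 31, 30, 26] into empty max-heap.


Insert 11: [11]
Insert 50: [50, 11]
Insert 31: [50, 11, 31]
Insert 30: [50, 30, 31, 11]
Insert 26: [50, 30, 31, 11, 26]

Final heap: [50, 30, 31, 11, 26]


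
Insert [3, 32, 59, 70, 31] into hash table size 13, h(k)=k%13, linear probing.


Insert 3: h=3 -> slot 3
Insert 32: h=6 -> slot 6
Insert 59: h=7 -> slot 7
Insert 70: h=5 -> slot 5
Insert 31: h=5, 3 probes -> slot 8

Table: [None, None, None, 3, None, 70, 32, 59, 31, None, None, None, None]


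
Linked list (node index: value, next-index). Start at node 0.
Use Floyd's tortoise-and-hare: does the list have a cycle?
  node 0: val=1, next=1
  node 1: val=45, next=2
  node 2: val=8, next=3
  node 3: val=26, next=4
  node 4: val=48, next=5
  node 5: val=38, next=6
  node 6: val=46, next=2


Floyd's tortoise (slow, +1) and hare (fast, +2):
  init: slow=0, fast=0
  step 1: slow=1, fast=2
  step 2: slow=2, fast=4
  step 3: slow=3, fast=6
  step 4: slow=4, fast=3
  step 5: slow=5, fast=5
  slow == fast at node 5: cycle detected

Cycle: yes


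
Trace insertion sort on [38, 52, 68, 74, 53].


Initial: [38, 52, 68, 74, 53]
Insert 52: [38, 52, 68, 74, 53]
Insert 68: [38, 52, 68, 74, 53]
Insert 74: [38, 52, 68, 74, 53]
Insert 53: [38, 52, 53, 68, 74]

Sorted: [38, 52, 53, 68, 74]


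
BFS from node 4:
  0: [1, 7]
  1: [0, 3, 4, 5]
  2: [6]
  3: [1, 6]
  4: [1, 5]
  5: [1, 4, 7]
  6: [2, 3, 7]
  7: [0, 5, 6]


Visit 4, enqueue [1, 5]
Visit 1, enqueue [0, 3]
Visit 5, enqueue [7]
Visit 0, enqueue []
Visit 3, enqueue [6]
Visit 7, enqueue []
Visit 6, enqueue [2]
Visit 2, enqueue []

BFS order: [4, 1, 5, 0, 3, 7, 6, 2]


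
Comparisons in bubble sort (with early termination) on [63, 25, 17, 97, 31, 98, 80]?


Algorithm: bubble sort (with early termination)
Input: [63, 25, 17, 97, 31, 98, 80]
Sorted: [17, 25, 31, 63, 80, 97, 98]

15


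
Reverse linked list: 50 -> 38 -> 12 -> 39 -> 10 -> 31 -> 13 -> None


Step 1: curr=50, set curr.next=prev(None) | reversed so far: 50
Step 2: curr=38, set curr.next=prev(50) | reversed so far: 38 -> 50
Step 3: curr=12, set curr.next=prev(38) | reversed so far: 12 -> 38 -> 50
Step 4: curr=39, set curr.next=prev(12) | reversed so far: 39 -> 12 -> 38 -> 50
Step 5: curr=10, set curr.next=prev(39) | reversed so far: 10 -> 39 -> 12 -> 38 -> 50
Step 6: curr=31, set curr.next=prev(10) | reversed so far: 31 -> 10 -> 39 -> 12 -> 38 -> 50
Step 7: curr=13, set curr.next=prev(31) | reversed so far: 13 -> 31 -> 10 -> 39 -> 12 -> 38 -> 50

13 -> 31 -> 10 -> 39 -> 12 -> 38 -> 50 -> None


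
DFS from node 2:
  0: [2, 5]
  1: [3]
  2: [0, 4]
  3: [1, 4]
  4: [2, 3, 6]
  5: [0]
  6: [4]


Visit 2, push [4, 0]
Visit 0, push [5]
Visit 5, push []
Visit 4, push [6, 3]
Visit 3, push [1]
Visit 1, push []
Visit 6, push []

DFS order: [2, 0, 5, 4, 3, 1, 6]


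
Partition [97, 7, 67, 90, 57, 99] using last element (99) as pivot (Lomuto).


Pivot: 99
  97 <= 99: advance i (no swap)
  7 <= 99: advance i (no swap)
  67 <= 99: advance i (no swap)
  90 <= 99: advance i (no swap)
  57 <= 99: advance i (no swap)
Place pivot at 5: [97, 7, 67, 90, 57, 99]

Partitioned: [97, 7, 67, 90, 57, 99]


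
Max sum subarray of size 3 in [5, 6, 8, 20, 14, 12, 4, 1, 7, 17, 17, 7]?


[0:3]: 19
[1:4]: 34
[2:5]: 42
[3:6]: 46
[4:7]: 30
[5:8]: 17
[6:9]: 12
[7:10]: 25
[8:11]: 41
[9:12]: 41

Max: 46 at [3:6]


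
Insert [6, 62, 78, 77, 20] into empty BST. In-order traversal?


Insert 6: root
Insert 62: R from 6
Insert 78: R from 6 -> R from 62
Insert 77: R from 6 -> R from 62 -> L from 78
Insert 20: R from 6 -> L from 62

In-order: [6, 20, 62, 77, 78]


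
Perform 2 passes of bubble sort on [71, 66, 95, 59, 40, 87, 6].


Initial: [71, 66, 95, 59, 40, 87, 6]
Pass 1: [66, 71, 59, 40, 87, 6, 95] (5 swaps)
Pass 2: [66, 59, 40, 71, 6, 87, 95] (3 swaps)

After 2 passes: [66, 59, 40, 71, 6, 87, 95]


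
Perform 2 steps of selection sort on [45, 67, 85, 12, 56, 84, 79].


Initial: [45, 67, 85, 12, 56, 84, 79]
Step 1: min=12 at 3
  Swap: [12, 67, 85, 45, 56, 84, 79]
Step 2: min=45 at 3
  Swap: [12, 45, 85, 67, 56, 84, 79]

After 2 steps: [12, 45, 85, 67, 56, 84, 79]


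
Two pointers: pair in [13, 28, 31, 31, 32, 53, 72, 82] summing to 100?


lo=0(13)+hi=7(82)=95
lo=1(28)+hi=7(82)=110
lo=1(28)+hi=6(72)=100

Yes: 28+72=100


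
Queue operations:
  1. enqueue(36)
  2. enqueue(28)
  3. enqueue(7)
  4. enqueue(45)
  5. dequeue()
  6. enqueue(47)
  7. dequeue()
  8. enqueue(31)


enqueue(36) -> [36]
enqueue(28) -> [36, 28]
enqueue(7) -> [36, 28, 7]
enqueue(45) -> [36, 28, 7, 45]
dequeue()->36, [28, 7, 45]
enqueue(47) -> [28, 7, 45, 47]
dequeue()->28, [7, 45, 47]
enqueue(31) -> [7, 45, 47, 31]

Final queue: [7, 45, 47, 31]


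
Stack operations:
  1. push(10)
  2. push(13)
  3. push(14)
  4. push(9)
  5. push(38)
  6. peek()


push(10) -> [10]
push(13) -> [10, 13]
push(14) -> [10, 13, 14]
push(9) -> [10, 13, 14, 9]
push(38) -> [10, 13, 14, 9, 38]
peek()->38

Final stack: [10, 13, 14, 9, 38]


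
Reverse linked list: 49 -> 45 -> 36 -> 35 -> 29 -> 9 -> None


Step 1: curr=49, set curr.next=prev(None) | reversed so far: 49
Step 2: curr=45, set curr.next=prev(49) | reversed so far: 45 -> 49
Step 3: curr=36, set curr.next=prev(45) | reversed so far: 36 -> 45 -> 49
Step 4: curr=35, set curr.next=prev(36) | reversed so far: 35 -> 36 -> 45 -> 49
Step 5: curr=29, set curr.next=prev(35) | reversed so far: 29 -> 35 -> 36 -> 45 -> 49
Step 6: curr=9, set curr.next=prev(29) | reversed so far: 9 -> 29 -> 35 -> 36 -> 45 -> 49

9 -> 29 -> 35 -> 36 -> 45 -> 49 -> None


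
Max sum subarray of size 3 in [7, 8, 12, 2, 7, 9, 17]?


[0:3]: 27
[1:4]: 22
[2:5]: 21
[3:6]: 18
[4:7]: 33

Max: 33 at [4:7]


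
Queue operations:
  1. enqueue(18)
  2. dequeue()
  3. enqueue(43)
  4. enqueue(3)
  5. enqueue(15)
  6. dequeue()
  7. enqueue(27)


enqueue(18) -> [18]
dequeue()->18, []
enqueue(43) -> [43]
enqueue(3) -> [43, 3]
enqueue(15) -> [43, 3, 15]
dequeue()->43, [3, 15]
enqueue(27) -> [3, 15, 27]

Final queue: [3, 15, 27]


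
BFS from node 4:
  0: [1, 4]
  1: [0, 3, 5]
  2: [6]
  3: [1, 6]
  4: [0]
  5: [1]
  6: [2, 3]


Visit 4, enqueue [0]
Visit 0, enqueue [1]
Visit 1, enqueue [3, 5]
Visit 3, enqueue [6]
Visit 5, enqueue []
Visit 6, enqueue [2]
Visit 2, enqueue []

BFS order: [4, 0, 1, 3, 5, 6, 2]


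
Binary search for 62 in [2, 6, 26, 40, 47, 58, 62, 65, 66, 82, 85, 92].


Step 1: lo=0, hi=11, mid=5, val=58
Step 2: lo=6, hi=11, mid=8, val=66
Step 3: lo=6, hi=7, mid=6, val=62

Found at index 6


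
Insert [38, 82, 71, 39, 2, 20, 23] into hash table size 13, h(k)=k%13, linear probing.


Insert 38: h=12 -> slot 12
Insert 82: h=4 -> slot 4
Insert 71: h=6 -> slot 6
Insert 39: h=0 -> slot 0
Insert 2: h=2 -> slot 2
Insert 20: h=7 -> slot 7
Insert 23: h=10 -> slot 10

Table: [39, None, 2, None, 82, None, 71, 20, None, None, 23, None, 38]


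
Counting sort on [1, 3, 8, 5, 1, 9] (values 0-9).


Input: [1, 3, 8, 5, 1, 9]
Counts: [0, 2, 0, 1, 0, 1, 0, 0, 1, 1]

Sorted: [1, 1, 3, 5, 8, 9]


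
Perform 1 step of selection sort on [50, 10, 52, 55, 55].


Initial: [50, 10, 52, 55, 55]
Step 1: min=10 at 1
  Swap: [10, 50, 52, 55, 55]

After 1 step: [10, 50, 52, 55, 55]


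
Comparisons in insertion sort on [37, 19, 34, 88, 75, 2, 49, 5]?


Algorithm: insertion sort
Input: [37, 19, 34, 88, 75, 2, 49, 5]
Sorted: [2, 5, 19, 34, 37, 49, 75, 88]

21


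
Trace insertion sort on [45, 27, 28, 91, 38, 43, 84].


Initial: [45, 27, 28, 91, 38, 43, 84]
Insert 27: [27, 45, 28, 91, 38, 43, 84]
Insert 28: [27, 28, 45, 91, 38, 43, 84]
Insert 91: [27, 28, 45, 91, 38, 43, 84]
Insert 38: [27, 28, 38, 45, 91, 43, 84]
Insert 43: [27, 28, 38, 43, 45, 91, 84]
Insert 84: [27, 28, 38, 43, 45, 84, 91]

Sorted: [27, 28, 38, 43, 45, 84, 91]


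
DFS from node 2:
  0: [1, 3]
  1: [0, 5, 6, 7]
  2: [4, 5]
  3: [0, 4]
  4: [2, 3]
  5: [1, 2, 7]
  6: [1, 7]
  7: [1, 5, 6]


Visit 2, push [5, 4]
Visit 4, push [3]
Visit 3, push [0]
Visit 0, push [1]
Visit 1, push [7, 6, 5]
Visit 5, push [7]
Visit 7, push [6]
Visit 6, push []

DFS order: [2, 4, 3, 0, 1, 5, 7, 6]


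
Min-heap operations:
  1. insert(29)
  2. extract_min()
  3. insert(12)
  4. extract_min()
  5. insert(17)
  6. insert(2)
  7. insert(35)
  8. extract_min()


insert(29) -> [29]
extract_min()->29, []
insert(12) -> [12]
extract_min()->12, []
insert(17) -> [17]
insert(2) -> [2, 17]
insert(35) -> [2, 17, 35]
extract_min()->2, [17, 35]

Final heap: [17, 35]


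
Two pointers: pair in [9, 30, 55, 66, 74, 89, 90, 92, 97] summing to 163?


lo=0(9)+hi=8(97)=106
lo=1(30)+hi=8(97)=127
lo=2(55)+hi=8(97)=152
lo=3(66)+hi=8(97)=163

Yes: 66+97=163


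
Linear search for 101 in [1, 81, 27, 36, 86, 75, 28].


i=0: 1!=101
i=1: 81!=101
i=2: 27!=101
i=3: 36!=101
i=4: 86!=101
i=5: 75!=101
i=6: 28!=101

Not found, 7 comps


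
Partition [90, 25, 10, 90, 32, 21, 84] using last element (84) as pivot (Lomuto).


Pivot: 84
  25 <= 84: swap -> [25, 90, 10, 90, 32, 21, 84]
  10 <= 84: swap -> [25, 10, 90, 90, 32, 21, 84]
  32 <= 84: swap -> [25, 10, 32, 90, 90, 21, 84]
  21 <= 84: swap -> [25, 10, 32, 21, 90, 90, 84]
Place pivot at 4: [25, 10, 32, 21, 84, 90, 90]

Partitioned: [25, 10, 32, 21, 84, 90, 90]


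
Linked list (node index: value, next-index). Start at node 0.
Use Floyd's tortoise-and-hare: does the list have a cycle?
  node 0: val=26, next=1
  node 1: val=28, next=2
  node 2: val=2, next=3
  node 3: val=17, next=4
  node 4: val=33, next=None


Floyd's tortoise (slow, +1) and hare (fast, +2):
  init: slow=0, fast=0
  step 1: slow=1, fast=2
  step 2: slow=2, fast=4
  step 3: fast -> None, no cycle

Cycle: no


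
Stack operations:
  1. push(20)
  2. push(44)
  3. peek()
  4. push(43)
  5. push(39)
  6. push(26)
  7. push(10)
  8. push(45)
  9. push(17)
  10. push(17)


push(20) -> [20]
push(44) -> [20, 44]
peek()->44
push(43) -> [20, 44, 43]
push(39) -> [20, 44, 43, 39]
push(26) -> [20, 44, 43, 39, 26]
push(10) -> [20, 44, 43, 39, 26, 10]
push(45) -> [20, 44, 43, 39, 26, 10, 45]
push(17) -> [20, 44, 43, 39, 26, 10, 45, 17]
push(17) -> [20, 44, 43, 39, 26, 10, 45, 17, 17]

Final stack: [20, 44, 43, 39, 26, 10, 45, 17, 17]


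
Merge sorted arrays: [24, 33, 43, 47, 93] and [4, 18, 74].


Take 4 from B
Take 18 from B
Take 24 from A
Take 33 from A
Take 43 from A
Take 47 from A
Take 74 from B

Merged: [4, 18, 24, 33, 43, 47, 74, 93]


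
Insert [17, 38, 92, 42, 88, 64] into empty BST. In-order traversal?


Insert 17: root
Insert 38: R from 17
Insert 92: R from 17 -> R from 38
Insert 42: R from 17 -> R from 38 -> L from 92
Insert 88: R from 17 -> R from 38 -> L from 92 -> R from 42
Insert 64: R from 17 -> R from 38 -> L from 92 -> R from 42 -> L from 88

In-order: [17, 38, 42, 64, 88, 92]


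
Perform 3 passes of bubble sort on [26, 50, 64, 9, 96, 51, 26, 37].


Initial: [26, 50, 64, 9, 96, 51, 26, 37]
Pass 1: [26, 50, 9, 64, 51, 26, 37, 96] (4 swaps)
Pass 2: [26, 9, 50, 51, 26, 37, 64, 96] (4 swaps)
Pass 3: [9, 26, 50, 26, 37, 51, 64, 96] (3 swaps)

After 3 passes: [9, 26, 50, 26, 37, 51, 64, 96]


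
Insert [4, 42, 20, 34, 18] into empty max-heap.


Insert 4: [4]
Insert 42: [42, 4]
Insert 20: [42, 4, 20]
Insert 34: [42, 34, 20, 4]
Insert 18: [42, 34, 20, 4, 18]

Final heap: [42, 34, 20, 4, 18]


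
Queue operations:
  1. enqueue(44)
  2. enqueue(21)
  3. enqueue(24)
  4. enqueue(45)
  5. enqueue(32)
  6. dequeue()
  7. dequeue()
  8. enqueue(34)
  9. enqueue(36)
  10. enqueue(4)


enqueue(44) -> [44]
enqueue(21) -> [44, 21]
enqueue(24) -> [44, 21, 24]
enqueue(45) -> [44, 21, 24, 45]
enqueue(32) -> [44, 21, 24, 45, 32]
dequeue()->44, [21, 24, 45, 32]
dequeue()->21, [24, 45, 32]
enqueue(34) -> [24, 45, 32, 34]
enqueue(36) -> [24, 45, 32, 34, 36]
enqueue(4) -> [24, 45, 32, 34, 36, 4]

Final queue: [24, 45, 32, 34, 36, 4]


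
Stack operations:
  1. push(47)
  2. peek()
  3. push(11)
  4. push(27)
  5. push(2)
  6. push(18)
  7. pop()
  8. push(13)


push(47) -> [47]
peek()->47
push(11) -> [47, 11]
push(27) -> [47, 11, 27]
push(2) -> [47, 11, 27, 2]
push(18) -> [47, 11, 27, 2, 18]
pop()->18, [47, 11, 27, 2]
push(13) -> [47, 11, 27, 2, 13]

Final stack: [47, 11, 27, 2, 13]


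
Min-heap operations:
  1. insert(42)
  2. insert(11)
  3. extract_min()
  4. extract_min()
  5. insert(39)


insert(42) -> [42]
insert(11) -> [11, 42]
extract_min()->11, [42]
extract_min()->42, []
insert(39) -> [39]

Final heap: [39]


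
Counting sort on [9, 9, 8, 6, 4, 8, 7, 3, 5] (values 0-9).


Input: [9, 9, 8, 6, 4, 8, 7, 3, 5]
Counts: [0, 0, 0, 1, 1, 1, 1, 1, 2, 2]

Sorted: [3, 4, 5, 6, 7, 8, 8, 9, 9]


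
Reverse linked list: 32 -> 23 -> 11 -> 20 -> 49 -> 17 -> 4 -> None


Step 1: curr=32, set curr.next=prev(None) | reversed so far: 32
Step 2: curr=23, set curr.next=prev(32) | reversed so far: 23 -> 32
Step 3: curr=11, set curr.next=prev(23) | reversed so far: 11 -> 23 -> 32
Step 4: curr=20, set curr.next=prev(11) | reversed so far: 20 -> 11 -> 23 -> 32
Step 5: curr=49, set curr.next=prev(20) | reversed so far: 49 -> 20 -> 11 -> 23 -> 32
Step 6: curr=17, set curr.next=prev(49) | reversed so far: 17 -> 49 -> 20 -> 11 -> 23 -> 32
Step 7: curr=4, set curr.next=prev(17) | reversed so far: 4 -> 17 -> 49 -> 20 -> 11 -> 23 -> 32

4 -> 17 -> 49 -> 20 -> 11 -> 23 -> 32 -> None
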